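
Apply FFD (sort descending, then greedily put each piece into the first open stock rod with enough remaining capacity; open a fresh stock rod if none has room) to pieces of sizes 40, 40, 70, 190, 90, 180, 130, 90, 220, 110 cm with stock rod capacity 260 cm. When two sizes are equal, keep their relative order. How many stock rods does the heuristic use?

5

Sorted descending: 220, 190, 180, 130, 110, 90, 90, 70, 40, 40.
  220 → stock rod 1 (new)  [load 220/260]
  190 → stock rod 2 (new)  [load 190/260]
  180 → stock rod 3 (new)  [load 180/260]
  130 → stock rod 4 (new)  [load 130/260]
  110 → stock rod 4  [load 240/260]
  90 → stock rod 5 (new)  [load 90/260]
  90 → stock rod 5  [load 180/260]
  70 → stock rod 2  [load 260/260]
  40 → stock rod 1  [load 260/260]
  40 → stock rod 3  [load 220/260]
5 stock rods opened.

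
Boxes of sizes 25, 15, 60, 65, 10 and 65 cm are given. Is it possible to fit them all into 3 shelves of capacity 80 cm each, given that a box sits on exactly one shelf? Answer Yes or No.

Total = 240 cm; ⌈240/80⌉ = 3.
The bound of 3 does not rule out 3, but exhaustive search shows no assignment into 3 shelves of capacity 80 cm exists — the minimum is 4.

No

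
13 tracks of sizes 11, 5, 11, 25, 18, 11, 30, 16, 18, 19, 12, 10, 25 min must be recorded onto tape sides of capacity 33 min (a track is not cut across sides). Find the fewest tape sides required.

Total = 30 + 25 + 25 + 19 + 18 + 18 + 16 + 12 + 11 + 11 + 11 + 10 + 5 = 211 min.
Lower bound: ⌈211/33⌉ = 7 tape sides.
A packing using 8 tape sides:
  side 1: 30 = 30
  side 2: 25 + 5 = 30
  side 3: 25 = 25
  side 4: 19 + 12 = 31
  side 5: 18 + 11 = 29
  side 6: 18 + 11 = 29
  side 7: 16 + 11 = 27
  side 8: 10 = 10
No arrangement into 7 tape sides stays within capacity, so 8 is optimal.

8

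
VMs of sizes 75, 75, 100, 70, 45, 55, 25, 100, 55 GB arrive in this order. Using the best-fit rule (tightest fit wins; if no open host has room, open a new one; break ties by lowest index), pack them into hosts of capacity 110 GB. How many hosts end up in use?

  75 → host 1 (new)  [load 75/110]
  75 → host 2 (new)  [load 75/110]
  100 → host 3 (new)  [load 100/110]
  70 → host 4 (new)  [load 70/110]
  45 → host 5 (new)  [load 45/110]
  55 → host 5  [load 100/110]
  25 → host 1  [load 100/110]
  100 → host 6 (new)  [load 100/110]
  55 → host 7 (new)  [load 55/110]
7 hosts opened.

7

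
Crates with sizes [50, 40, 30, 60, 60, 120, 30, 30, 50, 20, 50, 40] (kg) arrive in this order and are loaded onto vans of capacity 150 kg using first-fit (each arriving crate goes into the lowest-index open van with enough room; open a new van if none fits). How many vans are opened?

4

  50 → van 1 (new)  [load 50/150]
  40 → van 1  [load 90/150]
  30 → van 1  [load 120/150]
  60 → van 2 (new)  [load 60/150]
  60 → van 2  [load 120/150]
  120 → van 3 (new)  [load 120/150]
  30 → van 1  [load 150/150]
  30 → van 2  [load 150/150]
  50 → van 4 (new)  [load 50/150]
  20 → van 3  [load 140/150]
  50 → van 4  [load 100/150]
  40 → van 4  [load 140/150]
4 vans opened.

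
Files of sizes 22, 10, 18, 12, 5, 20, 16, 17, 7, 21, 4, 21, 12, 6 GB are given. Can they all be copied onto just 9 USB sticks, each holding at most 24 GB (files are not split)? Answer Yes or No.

Yes

A valid assignment using 9 USB sticks:
  USB stick 1: 22 = 22
  USB stick 2: 21 = 21
  USB stick 3: 21 = 21
  USB stick 4: 20 + 4 = 24
  USB stick 5: 18 + 6 = 24
  USB stick 6: 17 + 7 = 24
  USB stick 7: 16 + 5 = 21
  USB stick 8: 12 + 12 = 24
  USB stick 9: 10 = 10
Every load is within 24 GB, so 9 USB sticks suffice.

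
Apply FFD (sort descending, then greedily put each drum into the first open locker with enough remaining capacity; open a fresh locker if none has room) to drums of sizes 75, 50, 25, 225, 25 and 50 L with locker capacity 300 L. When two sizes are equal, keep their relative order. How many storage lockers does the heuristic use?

Sorted descending: 225, 75, 50, 50, 25, 25.
  225 → locker 1 (new)  [load 225/300]
  75 → locker 1  [load 300/300]
  50 → locker 2 (new)  [load 50/300]
  50 → locker 2  [load 100/300]
  25 → locker 2  [load 125/300]
  25 → locker 2  [load 150/300]
2 storage lockers opened.

2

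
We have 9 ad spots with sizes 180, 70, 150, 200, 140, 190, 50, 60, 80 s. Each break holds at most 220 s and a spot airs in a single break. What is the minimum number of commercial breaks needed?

Total = 200 + 190 + 180 + 150 + 140 + 80 + 70 + 60 + 50 = 1120 s.
Lower bound: ⌈1120/220⌉ = 6 commercial breaks.
A packing using 6 commercial breaks:
  break 1: 200 = 200
  break 2: 190 = 190
  break 3: 180 = 180
  break 4: 150 + 70 = 220
  break 5: 140 + 80 = 220
  break 6: 60 + 50 = 110
This matches the lower bound, so 6 is optimal.

6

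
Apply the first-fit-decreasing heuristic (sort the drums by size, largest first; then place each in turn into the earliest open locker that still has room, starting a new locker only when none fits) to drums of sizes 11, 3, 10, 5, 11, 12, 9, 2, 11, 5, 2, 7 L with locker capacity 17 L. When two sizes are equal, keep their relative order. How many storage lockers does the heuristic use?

Sorted descending: 12, 11, 11, 11, 10, 9, 7, 5, 5, 3, 2, 2.
  12 → locker 1 (new)  [load 12/17]
  11 → locker 2 (new)  [load 11/17]
  11 → locker 3 (new)  [load 11/17]
  11 → locker 4 (new)  [load 11/17]
  10 → locker 5 (new)  [load 10/17]
  9 → locker 6 (new)  [load 9/17]
  7 → locker 5  [load 17/17]
  5 → locker 1  [load 17/17]
  5 → locker 2  [load 16/17]
  3 → locker 3  [load 14/17]
  2 → locker 3  [load 16/17]
  2 → locker 4  [load 13/17]
6 storage lockers opened.

6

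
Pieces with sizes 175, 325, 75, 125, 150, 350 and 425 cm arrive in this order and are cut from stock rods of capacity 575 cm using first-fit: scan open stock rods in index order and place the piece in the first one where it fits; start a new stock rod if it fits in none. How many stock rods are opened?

  175 → stock rod 1 (new)  [load 175/575]
  325 → stock rod 1  [load 500/575]
  75 → stock rod 1  [load 575/575]
  125 → stock rod 2 (new)  [load 125/575]
  150 → stock rod 2  [load 275/575]
  350 → stock rod 3 (new)  [load 350/575]
  425 → stock rod 4 (new)  [load 425/575]
4 stock rods opened.

4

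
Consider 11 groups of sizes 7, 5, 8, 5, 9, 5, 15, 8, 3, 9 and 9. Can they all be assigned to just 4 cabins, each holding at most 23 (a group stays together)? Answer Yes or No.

A valid assignment using 4 cabins:
  cabin 1: 15 + 8 = 23
  cabin 2: 9 + 9 + 5 = 23
  cabin 3: 9 + 8 + 5 = 22
  cabin 4: 7 + 5 + 3 = 15
Every load is within 23, so 4 cabins suffice.

Yes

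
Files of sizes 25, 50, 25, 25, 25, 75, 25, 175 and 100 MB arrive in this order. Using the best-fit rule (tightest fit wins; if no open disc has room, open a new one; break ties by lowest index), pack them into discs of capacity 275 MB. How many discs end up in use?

2

  25 → disc 1 (new)  [load 25/275]
  50 → disc 1  [load 75/275]
  25 → disc 1  [load 100/275]
  25 → disc 1  [load 125/275]
  25 → disc 1  [load 150/275]
  75 → disc 1  [load 225/275]
  25 → disc 1  [load 250/275]
  175 → disc 2 (new)  [load 175/275]
  100 → disc 2  [load 275/275]
2 discs opened.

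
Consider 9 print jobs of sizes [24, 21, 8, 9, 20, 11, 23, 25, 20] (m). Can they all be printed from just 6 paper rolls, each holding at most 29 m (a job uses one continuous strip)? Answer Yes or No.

No

Total = 161 m; ⌈161/29⌉ = 6.
The bound of 6 does not rule out 6, but exhaustive search shows no assignment into 6 paper rolls of capacity 29 m exists — the minimum is 7.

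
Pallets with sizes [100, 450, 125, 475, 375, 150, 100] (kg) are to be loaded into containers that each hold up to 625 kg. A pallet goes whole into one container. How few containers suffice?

Total = 475 + 450 + 375 + 150 + 125 + 100 + 100 = 1775 kg.
Lower bound: ⌈1775/625⌉ = 3 containers.
A packing using 3 containers:
  container 1: 475 + 150 = 625
  container 2: 450 + 125 = 575
  container 3: 375 + 100 + 100 = 575
This matches the lower bound, so 3 is optimal.

3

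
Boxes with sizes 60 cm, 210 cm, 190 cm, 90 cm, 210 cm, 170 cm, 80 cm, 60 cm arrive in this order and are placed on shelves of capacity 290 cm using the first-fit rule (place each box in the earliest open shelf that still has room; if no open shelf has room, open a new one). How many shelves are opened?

  60 → shelf 1 (new)  [load 60/290]
  210 → shelf 1  [load 270/290]
  190 → shelf 2 (new)  [load 190/290]
  90 → shelf 2  [load 280/290]
  210 → shelf 3 (new)  [load 210/290]
  170 → shelf 4 (new)  [load 170/290]
  80 → shelf 3  [load 290/290]
  60 → shelf 4  [load 230/290]
4 shelves opened.

4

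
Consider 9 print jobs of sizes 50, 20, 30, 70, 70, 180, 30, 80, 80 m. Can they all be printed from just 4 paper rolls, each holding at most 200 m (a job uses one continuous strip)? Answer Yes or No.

A valid assignment using 4 paper rolls:
  roll 1: 180 + 20 = 200
  roll 2: 80 + 80 + 30 = 190
  roll 3: 70 + 70 + 50 = 190
  roll 4: 30 = 30
Every load is within 200 m, so 4 paper rolls suffice.

Yes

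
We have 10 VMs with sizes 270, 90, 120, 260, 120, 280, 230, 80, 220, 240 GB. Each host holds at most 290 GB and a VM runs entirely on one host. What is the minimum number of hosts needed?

8

Total = 280 + 270 + 260 + 240 + 230 + 220 + 120 + 120 + 90 + 80 = 1910 GB.
Lower bound: ⌈1910/290⌉ = 7 hosts.
A packing using 8 hosts:
  host 1: 280 = 280
  host 2: 270 = 270
  host 3: 260 = 260
  host 4: 240 = 240
  host 5: 230 = 230
  host 6: 220 = 220
  host 7: 120 + 120 = 240
  host 8: 90 + 80 = 170
No arrangement into 7 hosts stays within capacity, so 8 is optimal.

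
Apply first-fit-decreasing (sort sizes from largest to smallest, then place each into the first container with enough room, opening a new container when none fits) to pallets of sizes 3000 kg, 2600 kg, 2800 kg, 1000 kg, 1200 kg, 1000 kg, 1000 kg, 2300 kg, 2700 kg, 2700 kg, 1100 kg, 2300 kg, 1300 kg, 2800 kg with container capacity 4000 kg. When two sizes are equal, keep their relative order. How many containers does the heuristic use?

Sorted descending: 3000, 2800, 2800, 2700, 2700, 2600, 2300, 2300, 1300, 1200, 1100, 1000, 1000, 1000.
  3000 → container 1 (new)  [load 3000/4000]
  2800 → container 2 (new)  [load 2800/4000]
  2800 → container 3 (new)  [load 2800/4000]
  2700 → container 4 (new)  [load 2700/4000]
  2700 → container 5 (new)  [load 2700/4000]
  2600 → container 6 (new)  [load 2600/4000]
  2300 → container 7 (new)  [load 2300/4000]
  2300 → container 8 (new)  [load 2300/4000]
  1300 → container 4  [load 4000/4000]
  1200 → container 2  [load 4000/4000]
  1100 → container 3  [load 3900/4000]
  1000 → container 1  [load 4000/4000]
  1000 → container 5  [load 3700/4000]
  1000 → container 6  [load 3600/4000]
8 containers opened.

8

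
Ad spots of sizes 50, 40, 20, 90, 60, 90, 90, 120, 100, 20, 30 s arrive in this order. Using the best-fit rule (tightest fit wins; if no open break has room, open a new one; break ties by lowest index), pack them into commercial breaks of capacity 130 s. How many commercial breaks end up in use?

7

  50 → break 1 (new)  [load 50/130]
  40 → break 1  [load 90/130]
  20 → break 1  [load 110/130]
  90 → break 2 (new)  [load 90/130]
  60 → break 3 (new)  [load 60/130]
  90 → break 4 (new)  [load 90/130]
  90 → break 5 (new)  [load 90/130]
  120 → break 6 (new)  [load 120/130]
  100 → break 7 (new)  [load 100/130]
  20 → break 1  [load 130/130]
  30 → break 7  [load 130/130]
7 commercial breaks opened.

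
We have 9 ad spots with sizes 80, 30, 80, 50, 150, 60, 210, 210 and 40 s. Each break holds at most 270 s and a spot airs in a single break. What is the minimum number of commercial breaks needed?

Total = 210 + 210 + 150 + 80 + 80 + 60 + 50 + 40 + 30 = 910 s.
Lower bound: ⌈910/270⌉ = 4 commercial breaks.
A packing using 4 commercial breaks:
  break 1: 210 + 60 = 270
  break 2: 210 + 50 = 260
  break 3: 150 + 80 + 40 = 270
  break 4: 80 + 30 = 110
This matches the lower bound, so 4 is optimal.

4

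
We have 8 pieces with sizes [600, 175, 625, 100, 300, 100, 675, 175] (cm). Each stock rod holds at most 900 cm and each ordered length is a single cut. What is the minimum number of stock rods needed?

4

Total = 675 + 625 + 600 + 300 + 175 + 175 + 100 + 100 = 2750 cm.
Lower bound: ⌈2750/900⌉ = 4 stock rods.
A packing using 4 stock rods:
  stock rod 1: 675 + 175 = 850
  stock rod 2: 625 + 175 + 100 = 900
  stock rod 3: 600 + 300 = 900
  stock rod 4: 100 = 100
This matches the lower bound, so 4 is optimal.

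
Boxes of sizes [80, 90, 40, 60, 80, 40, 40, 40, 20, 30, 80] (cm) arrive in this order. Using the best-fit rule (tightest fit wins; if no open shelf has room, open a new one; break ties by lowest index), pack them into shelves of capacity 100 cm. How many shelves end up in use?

  80 → shelf 1 (new)  [load 80/100]
  90 → shelf 2 (new)  [load 90/100]
  40 → shelf 3 (new)  [load 40/100]
  60 → shelf 3  [load 100/100]
  80 → shelf 4 (new)  [load 80/100]
  40 → shelf 5 (new)  [load 40/100]
  40 → shelf 5  [load 80/100]
  40 → shelf 6 (new)  [load 40/100]
  20 → shelf 1  [load 100/100]
  30 → shelf 6  [load 70/100]
  80 → shelf 7 (new)  [load 80/100]
7 shelves opened.

7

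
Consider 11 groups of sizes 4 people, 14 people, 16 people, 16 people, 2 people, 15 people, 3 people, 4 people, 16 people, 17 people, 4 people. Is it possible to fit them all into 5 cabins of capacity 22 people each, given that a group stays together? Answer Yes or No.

Total = 111 people; ⌈111/22⌉ = 6.
At least 6 cabins are required, but only 5 are allowed.

No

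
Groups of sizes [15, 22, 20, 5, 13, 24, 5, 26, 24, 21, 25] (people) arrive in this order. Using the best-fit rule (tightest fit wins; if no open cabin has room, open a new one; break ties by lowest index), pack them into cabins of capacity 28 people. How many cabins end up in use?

  15 → cabin 1 (new)  [load 15/28]
  22 → cabin 2 (new)  [load 22/28]
  20 → cabin 3 (new)  [load 20/28]
  5 → cabin 2  [load 27/28]
  13 → cabin 1  [load 28/28]
  24 → cabin 4 (new)  [load 24/28]
  5 → cabin 3  [load 25/28]
  26 → cabin 5 (new)  [load 26/28]
  24 → cabin 6 (new)  [load 24/28]
  21 → cabin 7 (new)  [load 21/28]
  25 → cabin 8 (new)  [load 25/28]
8 cabins opened.

8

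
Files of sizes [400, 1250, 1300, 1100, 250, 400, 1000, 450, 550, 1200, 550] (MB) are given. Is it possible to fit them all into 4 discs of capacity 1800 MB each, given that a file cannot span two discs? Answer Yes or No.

Total = 8450 MB; ⌈8450/1800⌉ = 5.
At least 5 discs are required, but only 4 are allowed.

No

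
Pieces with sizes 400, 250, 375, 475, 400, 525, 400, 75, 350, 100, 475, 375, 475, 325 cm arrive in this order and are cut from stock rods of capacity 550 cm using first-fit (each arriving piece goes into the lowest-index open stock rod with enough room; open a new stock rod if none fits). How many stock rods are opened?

12

  400 → stock rod 1 (new)  [load 400/550]
  250 → stock rod 2 (new)  [load 250/550]
  375 → stock rod 3 (new)  [load 375/550]
  475 → stock rod 4 (new)  [load 475/550]
  400 → stock rod 5 (new)  [load 400/550]
  525 → stock rod 6 (new)  [load 525/550]
  400 → stock rod 7 (new)  [load 400/550]
  75 → stock rod 1  [load 475/550]
  350 → stock rod 8 (new)  [load 350/550]
  100 → stock rod 2  [load 350/550]
  475 → stock rod 9 (new)  [load 475/550]
  375 → stock rod 10 (new)  [load 375/550]
  475 → stock rod 11 (new)  [load 475/550]
  325 → stock rod 12 (new)  [load 325/550]
12 stock rods opened.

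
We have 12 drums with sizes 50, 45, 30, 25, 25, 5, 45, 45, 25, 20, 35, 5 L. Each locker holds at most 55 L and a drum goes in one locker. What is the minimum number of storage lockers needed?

7

Total = 50 + 45 + 45 + 45 + 35 + 30 + 25 + 25 + 25 + 20 + 5 + 5 = 355 L.
Lower bound: ⌈355/55⌉ = 7 storage lockers.
A packing using 7 storage lockers:
  locker 1: 50 + 5 = 55
  locker 2: 45 + 5 = 50
  locker 3: 45 = 45
  locker 4: 45 = 45
  locker 5: 35 + 20 = 55
  locker 6: 30 + 25 = 55
  locker 7: 25 + 25 = 50
This matches the lower bound, so 7 is optimal.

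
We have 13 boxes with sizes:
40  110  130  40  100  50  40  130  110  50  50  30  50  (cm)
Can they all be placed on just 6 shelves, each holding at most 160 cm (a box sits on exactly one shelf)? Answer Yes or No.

Total = 930 cm; ⌈930/160⌉ = 6.
The bound of 6 does not rule out 6, but exhaustive search shows no assignment into 6 shelves of capacity 160 cm exists — the minimum is 7.

No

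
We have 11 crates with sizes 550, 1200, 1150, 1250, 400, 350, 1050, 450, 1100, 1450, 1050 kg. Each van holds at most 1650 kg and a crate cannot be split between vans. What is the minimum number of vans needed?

7

Total = 1450 + 1250 + 1200 + 1150 + 1100 + 1050 + 1050 + 550 + 450 + 400 + 350 = 10000 kg.
Lower bound: ⌈10000/1650⌉ = 7 vans.
A packing using 7 vans:
  van 1: 1450 = 1450
  van 2: 1250 + 400 = 1650
  van 3: 1200 + 450 = 1650
  van 4: 1150 + 350 = 1500
  van 5: 1100 + 550 = 1650
  van 6: 1050 = 1050
  van 7: 1050 = 1050
This matches the lower bound, so 7 is optimal.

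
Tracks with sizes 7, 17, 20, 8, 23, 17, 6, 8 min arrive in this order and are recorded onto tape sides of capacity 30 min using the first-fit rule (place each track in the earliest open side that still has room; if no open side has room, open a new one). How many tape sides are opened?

4

  7 → side 1 (new)  [load 7/30]
  17 → side 1  [load 24/30]
  20 → side 2 (new)  [load 20/30]
  8 → side 2  [load 28/30]
  23 → side 3 (new)  [load 23/30]
  17 → side 4 (new)  [load 17/30]
  6 → side 1  [load 30/30]
  8 → side 4  [load 25/30]
4 tape sides opened.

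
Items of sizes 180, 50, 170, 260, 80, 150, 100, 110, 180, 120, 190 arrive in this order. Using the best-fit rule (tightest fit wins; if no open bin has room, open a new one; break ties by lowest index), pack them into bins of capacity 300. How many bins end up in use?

  180 → bin 1 (new)  [load 180/300]
  50 → bin 1  [load 230/300]
  170 → bin 2 (new)  [load 170/300]
  260 → bin 3 (new)  [load 260/300]
  80 → bin 2  [load 250/300]
  150 → bin 4 (new)  [load 150/300]
  100 → bin 4  [load 250/300]
  110 → bin 5 (new)  [load 110/300]
  180 → bin 5  [load 290/300]
  120 → bin 6 (new)  [load 120/300]
  190 → bin 7 (new)  [load 190/300]
7 bins opened.

7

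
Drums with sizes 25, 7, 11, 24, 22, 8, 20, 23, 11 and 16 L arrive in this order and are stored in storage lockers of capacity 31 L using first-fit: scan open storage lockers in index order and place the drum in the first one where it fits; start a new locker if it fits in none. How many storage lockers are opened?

  25 → locker 1 (new)  [load 25/31]
  7 → locker 2 (new)  [load 7/31]
  11 → locker 2  [load 18/31]
  24 → locker 3 (new)  [load 24/31]
  22 → locker 4 (new)  [load 22/31]
  8 → locker 2  [load 26/31]
  20 → locker 5 (new)  [load 20/31]
  23 → locker 6 (new)  [load 23/31]
  11 → locker 5  [load 31/31]
  16 → locker 7 (new)  [load 16/31]
7 storage lockers opened.

7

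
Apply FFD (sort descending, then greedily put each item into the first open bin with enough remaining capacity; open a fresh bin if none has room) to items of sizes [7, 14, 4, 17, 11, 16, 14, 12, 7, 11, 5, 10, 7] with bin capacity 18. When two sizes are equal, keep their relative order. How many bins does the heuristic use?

Sorted descending: 17, 16, 14, 14, 12, 11, 11, 10, 7, 7, 7, 5, 4.
  17 → bin 1 (new)  [load 17/18]
  16 → bin 2 (new)  [load 16/18]
  14 → bin 3 (new)  [load 14/18]
  14 → bin 4 (new)  [load 14/18]
  12 → bin 5 (new)  [load 12/18]
  11 → bin 6 (new)  [load 11/18]
  11 → bin 7 (new)  [load 11/18]
  10 → bin 8 (new)  [load 10/18]
  7 → bin 6  [load 18/18]
  7 → bin 7  [load 18/18]
  7 → bin 8  [load 17/18]
  5 → bin 5  [load 17/18]
  4 → bin 3  [load 18/18]
8 bins opened.

8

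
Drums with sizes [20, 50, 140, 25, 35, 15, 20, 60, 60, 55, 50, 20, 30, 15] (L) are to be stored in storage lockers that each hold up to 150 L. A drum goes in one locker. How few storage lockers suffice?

5

Total = 140 + 60 + 60 + 55 + 50 + 50 + 35 + 30 + 25 + 20 + 20 + 20 + 15 + 15 = 595 L.
Lower bound: ⌈595/150⌉ = 4 storage lockers.
A packing using 5 storage lockers:
  locker 1: 140 = 140
  locker 2: 60 + 60 + 30 = 150
  locker 3: 55 + 50 + 35 = 140
  locker 4: 50 + 25 + 20 + 20 + 20 + 15 = 150
  locker 5: 15 = 15
No arrangement into 4 storage lockers stays within capacity, so 5 is optimal.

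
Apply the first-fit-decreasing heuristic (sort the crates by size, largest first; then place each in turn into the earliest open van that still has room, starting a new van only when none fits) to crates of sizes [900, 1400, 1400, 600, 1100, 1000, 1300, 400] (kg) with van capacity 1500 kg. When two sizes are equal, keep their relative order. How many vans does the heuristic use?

Sorted descending: 1400, 1400, 1300, 1100, 1000, 900, 600, 400.
  1400 → van 1 (new)  [load 1400/1500]
  1400 → van 2 (new)  [load 1400/1500]
  1300 → van 3 (new)  [load 1300/1500]
  1100 → van 4 (new)  [load 1100/1500]
  1000 → van 5 (new)  [load 1000/1500]
  900 → van 6 (new)  [load 900/1500]
  600 → van 6  [load 1500/1500]
  400 → van 4  [load 1500/1500]
6 vans opened.

6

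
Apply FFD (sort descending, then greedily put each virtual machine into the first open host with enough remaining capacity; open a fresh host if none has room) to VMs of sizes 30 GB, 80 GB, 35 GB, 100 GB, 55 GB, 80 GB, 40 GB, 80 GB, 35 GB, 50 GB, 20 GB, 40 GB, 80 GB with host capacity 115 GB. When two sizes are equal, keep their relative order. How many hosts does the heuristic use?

7

Sorted descending: 100, 80, 80, 80, 80, 55, 50, 40, 40, 35, 35, 30, 20.
  100 → host 1 (new)  [load 100/115]
  80 → host 2 (new)  [load 80/115]
  80 → host 3 (new)  [load 80/115]
  80 → host 4 (new)  [load 80/115]
  80 → host 5 (new)  [load 80/115]
  55 → host 6 (new)  [load 55/115]
  50 → host 6  [load 105/115]
  40 → host 7 (new)  [load 40/115]
  40 → host 7  [load 80/115]
  35 → host 2  [load 115/115]
  35 → host 3  [load 115/115]
  30 → host 4  [load 110/115]
  20 → host 5  [load 100/115]
7 hosts opened.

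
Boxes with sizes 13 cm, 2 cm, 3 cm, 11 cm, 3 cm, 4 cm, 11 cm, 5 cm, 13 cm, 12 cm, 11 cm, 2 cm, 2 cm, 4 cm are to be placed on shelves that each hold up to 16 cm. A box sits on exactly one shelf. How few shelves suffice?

Total = 13 + 13 + 12 + 11 + 11 + 11 + 5 + 4 + 4 + 3 + 3 + 2 + 2 + 2 = 96 cm.
Lower bound: ⌈96/16⌉ = 6 shelves.
A packing using 7 shelves:
  shelf 1: 13 + 3 = 16
  shelf 2: 13 + 3 = 16
  shelf 3: 12 + 4 = 16
  shelf 4: 11 + 5 = 16
  shelf 5: 11 + 4 = 15
  shelf 6: 11 + 2 + 2 = 15
  shelf 7: 2 = 2
No arrangement into 6 shelves stays within capacity, so 7 is optimal.

7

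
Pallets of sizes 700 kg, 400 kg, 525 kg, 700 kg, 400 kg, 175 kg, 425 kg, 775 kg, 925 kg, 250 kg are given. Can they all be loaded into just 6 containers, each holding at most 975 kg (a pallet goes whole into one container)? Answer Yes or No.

Yes

A valid assignment using 6 containers:
  container 1: 925 = 925
  container 2: 775 + 175 = 950
  container 3: 700 + 250 = 950
  container 4: 700 = 700
  container 5: 525 + 425 = 950
  container 6: 400 + 400 = 800
Every load is within 975 kg, so 6 containers suffice.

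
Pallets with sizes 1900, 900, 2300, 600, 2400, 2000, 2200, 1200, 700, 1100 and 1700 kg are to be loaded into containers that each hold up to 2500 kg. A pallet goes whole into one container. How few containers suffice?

Total = 2400 + 2300 + 2200 + 2000 + 1900 + 1700 + 1200 + 1100 + 900 + 700 + 600 = 17000 kg.
Lower bound: ⌈17000/2500⌉ = 7 containers.
A packing using 8 containers:
  container 1: 2400 = 2400
  container 2: 2300 = 2300
  container 3: 2200 = 2200
  container 4: 2000 = 2000
  container 5: 1900 + 600 = 2500
  container 6: 1700 + 700 = 2400
  container 7: 1200 + 1100 = 2300
  container 8: 900 = 900
No arrangement into 7 containers stays within capacity, so 8 is optimal.

8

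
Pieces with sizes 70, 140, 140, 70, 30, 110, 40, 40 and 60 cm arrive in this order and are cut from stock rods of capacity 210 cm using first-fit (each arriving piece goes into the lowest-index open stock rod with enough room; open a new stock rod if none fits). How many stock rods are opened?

4

  70 → stock rod 1 (new)  [load 70/210]
  140 → stock rod 1  [load 210/210]
  140 → stock rod 2 (new)  [load 140/210]
  70 → stock rod 2  [load 210/210]
  30 → stock rod 3 (new)  [load 30/210]
  110 → stock rod 3  [load 140/210]
  40 → stock rod 3  [load 180/210]
  40 → stock rod 4 (new)  [load 40/210]
  60 → stock rod 4  [load 100/210]
4 stock rods opened.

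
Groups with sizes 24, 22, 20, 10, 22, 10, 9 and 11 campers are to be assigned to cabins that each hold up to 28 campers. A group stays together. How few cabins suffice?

Total = 24 + 22 + 22 + 20 + 11 + 10 + 10 + 9 = 128 campers.
Lower bound: ⌈128/28⌉ = 5 cabins.
A packing using 6 cabins:
  cabin 1: 24 = 24
  cabin 2: 22 = 22
  cabin 3: 22 = 22
  cabin 4: 20 = 20
  cabin 5: 11 + 10 = 21
  cabin 6: 10 + 9 = 19
No arrangement into 5 cabins stays within capacity, so 6 is optimal.

6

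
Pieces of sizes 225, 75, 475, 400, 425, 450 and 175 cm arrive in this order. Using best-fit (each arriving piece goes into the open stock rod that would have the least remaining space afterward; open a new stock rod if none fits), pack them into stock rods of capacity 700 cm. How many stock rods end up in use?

  225 → stock rod 1 (new)  [load 225/700]
  75 → stock rod 1  [load 300/700]
  475 → stock rod 2 (new)  [load 475/700]
  400 → stock rod 1  [load 700/700]
  425 → stock rod 3 (new)  [load 425/700]
  450 → stock rod 4 (new)  [load 450/700]
  175 → stock rod 2  [load 650/700]
4 stock rods opened.

4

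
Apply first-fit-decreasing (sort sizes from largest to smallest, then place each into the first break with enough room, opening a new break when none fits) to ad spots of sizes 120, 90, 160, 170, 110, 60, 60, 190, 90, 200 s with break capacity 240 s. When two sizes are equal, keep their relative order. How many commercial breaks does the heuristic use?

6

Sorted descending: 200, 190, 170, 160, 120, 110, 90, 90, 60, 60.
  200 → break 1 (new)  [load 200/240]
  190 → break 2 (new)  [load 190/240]
  170 → break 3 (new)  [load 170/240]
  160 → break 4 (new)  [load 160/240]
  120 → break 5 (new)  [load 120/240]
  110 → break 5  [load 230/240]
  90 → break 6 (new)  [load 90/240]
  90 → break 6  [load 180/240]
  60 → break 3  [load 230/240]
  60 → break 4  [load 220/240]
6 commercial breaks opened.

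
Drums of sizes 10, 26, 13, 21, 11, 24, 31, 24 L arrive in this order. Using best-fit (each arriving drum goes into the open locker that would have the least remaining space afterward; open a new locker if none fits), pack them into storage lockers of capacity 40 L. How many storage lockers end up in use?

  10 → locker 1 (new)  [load 10/40]
  26 → locker 1  [load 36/40]
  13 → locker 2 (new)  [load 13/40]
  21 → locker 2  [load 34/40]
  11 → locker 3 (new)  [load 11/40]
  24 → locker 3  [load 35/40]
  31 → locker 4 (new)  [load 31/40]
  24 → locker 5 (new)  [load 24/40]
5 storage lockers opened.

5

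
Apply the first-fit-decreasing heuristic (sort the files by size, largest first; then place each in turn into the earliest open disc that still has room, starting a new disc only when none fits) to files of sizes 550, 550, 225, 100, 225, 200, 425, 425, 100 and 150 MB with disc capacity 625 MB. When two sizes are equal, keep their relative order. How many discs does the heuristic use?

6

Sorted descending: 550, 550, 425, 425, 225, 225, 200, 150, 100, 100.
  550 → disc 1 (new)  [load 550/625]
  550 → disc 2 (new)  [load 550/625]
  425 → disc 3 (new)  [load 425/625]
  425 → disc 4 (new)  [load 425/625]
  225 → disc 5 (new)  [load 225/625]
  225 → disc 5  [load 450/625]
  200 → disc 3  [load 625/625]
  150 → disc 4  [load 575/625]
  100 → disc 5  [load 550/625]
  100 → disc 6 (new)  [load 100/625]
6 discs opened.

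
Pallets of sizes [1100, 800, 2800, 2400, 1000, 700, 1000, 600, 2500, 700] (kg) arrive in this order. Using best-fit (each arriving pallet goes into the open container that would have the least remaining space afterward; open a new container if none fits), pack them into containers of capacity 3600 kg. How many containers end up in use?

  1100 → container 1 (new)  [load 1100/3600]
  800 → container 1  [load 1900/3600]
  2800 → container 2 (new)  [load 2800/3600]
  2400 → container 3 (new)  [load 2400/3600]
  1000 → container 3  [load 3400/3600]
  700 → container 2  [load 3500/3600]
  1000 → container 1  [load 2900/3600]
  600 → container 1  [load 3500/3600]
  2500 → container 4 (new)  [load 2500/3600]
  700 → container 4  [load 3200/3600]
4 containers opened.

4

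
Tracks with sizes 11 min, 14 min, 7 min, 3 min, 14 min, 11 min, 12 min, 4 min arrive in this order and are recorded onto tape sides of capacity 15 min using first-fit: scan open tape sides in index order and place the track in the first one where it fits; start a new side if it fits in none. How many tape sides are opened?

6

  11 → side 1 (new)  [load 11/15]
  14 → side 2 (new)  [load 14/15]
  7 → side 3 (new)  [load 7/15]
  3 → side 1  [load 14/15]
  14 → side 4 (new)  [load 14/15]
  11 → side 5 (new)  [load 11/15]
  12 → side 6 (new)  [load 12/15]
  4 → side 3  [load 11/15]
6 tape sides opened.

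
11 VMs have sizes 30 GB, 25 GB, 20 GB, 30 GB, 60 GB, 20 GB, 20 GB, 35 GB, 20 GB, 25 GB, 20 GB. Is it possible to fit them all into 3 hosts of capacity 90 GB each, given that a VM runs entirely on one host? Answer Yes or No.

Total = 305 GB; ⌈305/90⌉ = 4.
At least 4 hosts are required, but only 3 are allowed.

No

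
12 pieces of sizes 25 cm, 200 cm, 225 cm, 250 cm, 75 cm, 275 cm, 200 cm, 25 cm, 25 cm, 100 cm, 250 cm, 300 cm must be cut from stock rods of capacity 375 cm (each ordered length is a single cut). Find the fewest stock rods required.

7

Total = 300 + 275 + 250 + 250 + 225 + 200 + 200 + 100 + 75 + 25 + 25 + 25 = 1950 cm.
Lower bound: ⌈1950/375⌉ = 6 stock rods.
Also, 7 pieces each exceed 375/2 cm, and no two of those can share a stock rod, so at least 7 stock rods are needed.
A packing using 7 stock rods:
  stock rod 1: 300 + 75 = 375
  stock rod 2: 275 + 100 = 375
  stock rod 3: 250 + 25 + 25 + 25 = 325
  stock rod 4: 250 = 250
  stock rod 5: 225 = 225
  stock rod 6: 200 = 200
  stock rod 7: 200 = 200
This matches the lower bound, so 7 is optimal.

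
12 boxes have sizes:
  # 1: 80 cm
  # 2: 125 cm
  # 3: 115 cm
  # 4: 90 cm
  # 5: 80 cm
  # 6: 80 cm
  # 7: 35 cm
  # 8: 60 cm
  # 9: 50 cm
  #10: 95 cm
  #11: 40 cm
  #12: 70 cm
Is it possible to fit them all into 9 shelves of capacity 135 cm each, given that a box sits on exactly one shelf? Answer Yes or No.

Yes

A valid assignment using 8 shelves:
  shelf 1: 125 = 125
  shelf 2: 115 = 115
  shelf 3: 95 + 40 = 135
  shelf 4: 90 + 35 = 125
  shelf 5: 80 + 50 = 130
  shelf 6: 80 = 80
  shelf 7: 80 = 80
  shelf 8: 70 + 60 = 130
That uses only 8 ≤ 9, so 9 shelves are enough.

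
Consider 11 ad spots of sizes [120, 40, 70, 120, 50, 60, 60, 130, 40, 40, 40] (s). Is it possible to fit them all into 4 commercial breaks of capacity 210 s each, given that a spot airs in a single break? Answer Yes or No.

A valid assignment using 4 commercial breaks:
  break 1: 130 + 70 = 200
  break 2: 120 + 60 = 180
  break 3: 120 + 60 = 180
  break 4: 50 + 40 + 40 + 40 + 40 = 210
Every load is within 210 s, so 4 commercial breaks suffice.

Yes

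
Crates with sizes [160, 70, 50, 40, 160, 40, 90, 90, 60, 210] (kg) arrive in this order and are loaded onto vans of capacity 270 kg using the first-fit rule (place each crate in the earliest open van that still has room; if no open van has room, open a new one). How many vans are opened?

  160 → van 1 (new)  [load 160/270]
  70 → van 1  [load 230/270]
  50 → van 2 (new)  [load 50/270]
  40 → van 1  [load 270/270]
  160 → van 2  [load 210/270]
  40 → van 2  [load 250/270]
  90 → van 3 (new)  [load 90/270]
  90 → van 3  [load 180/270]
  60 → van 3  [load 240/270]
  210 → van 4 (new)  [load 210/270]
4 vans opened.

4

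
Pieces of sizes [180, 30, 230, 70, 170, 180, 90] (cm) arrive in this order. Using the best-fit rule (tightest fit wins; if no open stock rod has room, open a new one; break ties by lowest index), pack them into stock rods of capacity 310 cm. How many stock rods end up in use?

4

  180 → stock rod 1 (new)  [load 180/310]
  30 → stock rod 1  [load 210/310]
  230 → stock rod 2 (new)  [load 230/310]
  70 → stock rod 2  [load 300/310]
  170 → stock rod 3 (new)  [load 170/310]
  180 → stock rod 4 (new)  [load 180/310]
  90 → stock rod 1  [load 300/310]
4 stock rods opened.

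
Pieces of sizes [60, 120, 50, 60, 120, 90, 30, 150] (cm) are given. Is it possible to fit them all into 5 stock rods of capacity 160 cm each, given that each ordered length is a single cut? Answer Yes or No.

A valid assignment using 5 stock rods:
  stock rod 1: 150 = 150
  stock rod 2: 120 + 30 = 150
  stock rod 3: 120 = 120
  stock rod 4: 90 + 60 = 150
  stock rod 5: 60 + 50 = 110
Every load is within 160 cm, so 5 stock rods suffice.

Yes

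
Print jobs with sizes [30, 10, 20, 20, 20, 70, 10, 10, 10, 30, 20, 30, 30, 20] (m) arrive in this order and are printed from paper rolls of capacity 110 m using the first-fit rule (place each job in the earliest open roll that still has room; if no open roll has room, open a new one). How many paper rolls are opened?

3

  30 → roll 1 (new)  [load 30/110]
  10 → roll 1  [load 40/110]
  20 → roll 1  [load 60/110]
  20 → roll 1  [load 80/110]
  20 → roll 1  [load 100/110]
  70 → roll 2 (new)  [load 70/110]
  10 → roll 1  [load 110/110]
  10 → roll 2  [load 80/110]
  10 → roll 2  [load 90/110]
  30 → roll 3 (new)  [load 30/110]
  20 → roll 2  [load 110/110]
  30 → roll 3  [load 60/110]
  30 → roll 3  [load 90/110]
  20 → roll 3  [load 110/110]
3 paper rolls opened.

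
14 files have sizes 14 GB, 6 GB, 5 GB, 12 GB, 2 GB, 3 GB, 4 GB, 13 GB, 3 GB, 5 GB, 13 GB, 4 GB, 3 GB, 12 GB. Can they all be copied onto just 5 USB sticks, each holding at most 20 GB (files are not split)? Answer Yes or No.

A valid assignment using 5 USB sticks:
  USB stick 1: 14 + 6 = 20
  USB stick 2: 13 + 5 + 2 = 20
  USB stick 3: 13 + 4 + 3 = 20
  USB stick 4: 12 + 5 + 3 = 20
  USB stick 5: 12 + 4 + 3 = 19
Every load is within 20 GB, so 5 USB sticks suffice.

Yes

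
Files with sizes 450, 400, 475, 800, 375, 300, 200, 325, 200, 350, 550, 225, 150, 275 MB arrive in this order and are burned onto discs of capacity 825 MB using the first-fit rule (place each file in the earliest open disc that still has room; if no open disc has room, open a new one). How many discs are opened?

  450 → disc 1 (new)  [load 450/825]
  400 → disc 2 (new)  [load 400/825]
  475 → disc 3 (new)  [load 475/825]
  800 → disc 4 (new)  [load 800/825]
  375 → disc 1  [load 825/825]
  300 → disc 2  [load 700/825]
  200 → disc 3  [load 675/825]
  325 → disc 5 (new)  [load 325/825]
  200 → disc 5  [load 525/825]
  350 → disc 6 (new)  [load 350/825]
  550 → disc 7 (new)  [load 550/825]
  225 → disc 5  [load 750/825]
  150 → disc 3  [load 825/825]
  275 → disc 6  [load 625/825]
7 discs opened.

7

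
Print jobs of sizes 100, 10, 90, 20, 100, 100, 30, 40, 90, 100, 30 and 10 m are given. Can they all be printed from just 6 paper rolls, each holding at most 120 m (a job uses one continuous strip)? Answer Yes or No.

No

Total = 720 m; ⌈720/120⌉ = 6.
The bound of 6 does not rule out 6, but exhaustive search shows no assignment into 6 paper rolls of capacity 120 m exists — the minimum is 7.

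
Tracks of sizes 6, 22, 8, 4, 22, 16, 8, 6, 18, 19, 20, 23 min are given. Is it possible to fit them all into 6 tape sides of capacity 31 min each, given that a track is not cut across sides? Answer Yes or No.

Total = 172 min; ⌈172/31⌉ = 6.
7 tracks each exceed half the capacity and cannot share a side, forcing at least 7 tape sides.
At least 7 tape sides are required, but only 6 are allowed.

No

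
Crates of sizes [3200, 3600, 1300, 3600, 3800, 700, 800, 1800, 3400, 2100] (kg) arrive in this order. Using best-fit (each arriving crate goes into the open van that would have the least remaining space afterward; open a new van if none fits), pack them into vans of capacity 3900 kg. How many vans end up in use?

7

  3200 → van 1 (new)  [load 3200/3900]
  3600 → van 2 (new)  [load 3600/3900]
  1300 → van 3 (new)  [load 1300/3900]
  3600 → van 4 (new)  [load 3600/3900]
  3800 → van 5 (new)  [load 3800/3900]
  700 → van 1  [load 3900/3900]
  800 → van 3  [load 2100/3900]
  1800 → van 3  [load 3900/3900]
  3400 → van 6 (new)  [load 3400/3900]
  2100 → van 7 (new)  [load 2100/3900]
7 vans opened.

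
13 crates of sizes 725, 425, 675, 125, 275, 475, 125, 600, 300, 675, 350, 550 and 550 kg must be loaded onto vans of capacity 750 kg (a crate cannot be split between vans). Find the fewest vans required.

Total = 725 + 675 + 675 + 600 + 550 + 550 + 475 + 425 + 350 + 300 + 275 + 125 + 125 = 5850 kg.
Lower bound: ⌈5850/750⌉ = 8 vans.
A packing using 9 vans:
  van 1: 725 = 725
  van 2: 675 = 675
  van 3: 675 = 675
  van 4: 600 + 125 = 725
  van 5: 550 + 125 = 675
  van 6: 550 = 550
  van 7: 475 + 275 = 750
  van 8: 425 + 300 = 725
  van 9: 350 = 350
No arrangement into 8 vans stays within capacity, so 9 is optimal.

9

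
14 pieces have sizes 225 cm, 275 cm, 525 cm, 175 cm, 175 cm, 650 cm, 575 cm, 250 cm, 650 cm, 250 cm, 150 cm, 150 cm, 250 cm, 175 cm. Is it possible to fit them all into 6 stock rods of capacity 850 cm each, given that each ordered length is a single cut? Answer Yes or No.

Yes

A valid assignment using 6 stock rods:
  stock rod 1: 650 + 175 = 825
  stock rod 2: 650 + 175 = 825
  stock rod 3: 575 + 275 = 850
  stock rod 4: 525 + 250 = 775
  stock rod 5: 250 + 250 + 225 = 725
  stock rod 6: 175 + 150 + 150 = 475
Every load is within 850 cm, so 6 stock rods suffice.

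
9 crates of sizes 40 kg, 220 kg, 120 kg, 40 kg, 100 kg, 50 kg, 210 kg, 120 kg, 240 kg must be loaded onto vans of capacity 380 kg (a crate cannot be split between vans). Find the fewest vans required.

3

Total = 240 + 220 + 210 + 120 + 120 + 100 + 50 + 40 + 40 = 1140 kg.
Lower bound: ⌈1140/380⌉ = 3 vans.
A packing using 3 vans:
  van 1: 240 + 100 + 40 = 380
  van 2: 220 + 120 + 40 = 380
  van 3: 210 + 120 + 50 = 380
This matches the lower bound, so 3 is optimal.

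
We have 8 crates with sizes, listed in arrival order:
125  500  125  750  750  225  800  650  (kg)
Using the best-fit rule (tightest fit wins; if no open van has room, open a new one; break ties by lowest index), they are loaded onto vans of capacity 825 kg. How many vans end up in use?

  125 → van 1 (new)  [load 125/825]
  500 → van 1  [load 625/825]
  125 → van 1  [load 750/825]
  750 → van 2 (new)  [load 750/825]
  750 → van 3 (new)  [load 750/825]
  225 → van 4 (new)  [load 225/825]
  800 → van 5 (new)  [load 800/825]
  650 → van 6 (new)  [load 650/825]
6 vans opened.

6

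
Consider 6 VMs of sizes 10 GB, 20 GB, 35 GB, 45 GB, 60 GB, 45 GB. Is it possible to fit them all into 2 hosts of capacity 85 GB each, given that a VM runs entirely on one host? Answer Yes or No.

Total = 215 GB; ⌈215/85⌉ = 3.
At least 3 hosts are required, but only 2 are allowed.

No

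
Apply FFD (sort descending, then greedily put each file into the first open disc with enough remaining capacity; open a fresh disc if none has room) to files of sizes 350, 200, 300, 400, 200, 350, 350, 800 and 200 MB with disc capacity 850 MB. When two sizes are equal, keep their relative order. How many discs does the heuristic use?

5

Sorted descending: 800, 400, 350, 350, 350, 300, 200, 200, 200.
  800 → disc 1 (new)  [load 800/850]
  400 → disc 2 (new)  [load 400/850]
  350 → disc 2  [load 750/850]
  350 → disc 3 (new)  [load 350/850]
  350 → disc 3  [load 700/850]
  300 → disc 4 (new)  [load 300/850]
  200 → disc 4  [load 500/850]
  200 → disc 4  [load 700/850]
  200 → disc 5 (new)  [load 200/850]
5 discs opened.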